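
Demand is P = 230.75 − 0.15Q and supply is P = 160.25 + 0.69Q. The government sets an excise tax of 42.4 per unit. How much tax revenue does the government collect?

Competitive equilibrium: 230.75 − 0.15Q = 160.25 + 0.69Q → Q* = 83.9286, P* = 218.1607.
With the tax, the buyer price exceeds the seller price by 42.4: (230.75 − 0.15Q) − (160.25 + 0.69Q) = 42.4 → Q' = 33.4524.
Tax revenue = 42.4 × 33.4524 = 1418.38.

1418.38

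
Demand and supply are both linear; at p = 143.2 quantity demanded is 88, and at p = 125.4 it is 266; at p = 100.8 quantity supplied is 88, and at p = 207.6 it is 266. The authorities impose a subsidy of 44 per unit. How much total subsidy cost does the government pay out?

Demand slope = (125.4 − 143.2)/(266 − 88) = −0.1, so p = 152 − 0.1q.
Supply slope = (207.6 − 100.8)/(266 − 88) = 0.6, so p = 48 + 0.6q.
Competitive equilibrium: 152 − 0.1q = 48 + 0.6q → q* = 148.5714, p* = 137.1429.
The subsidy lowers effective supply by 44: p = 4 + 0.6q.
New quantity: 152 − 0.1q = 4 + 0.6q → q' = 211.4286.
Total subsidy cost = 44 × 211.4286 = 9302.86.

9302.86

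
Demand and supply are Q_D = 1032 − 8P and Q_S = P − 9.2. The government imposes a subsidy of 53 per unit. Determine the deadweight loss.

1248.44

In inverse form: demand P = 129 − 0.125Q, supply P = 9.2 + Q.
Competitive equilibrium: 129 − 0.125Q = 9.2 + Q → Q* = 106.4889, P* = 115.6889.
The subsidy lowers effective supply by 53: P = Q − 43.8.
New quantity: 129 − 0.125Q = Q − 43.8 → Q' = 153.6.
Overproduction ΔQ = 153.6 − 106.4889 = 47.1111; wedge = subsidy = 53.
DWL = ½ × 47.1111 × 53 = 1248.44.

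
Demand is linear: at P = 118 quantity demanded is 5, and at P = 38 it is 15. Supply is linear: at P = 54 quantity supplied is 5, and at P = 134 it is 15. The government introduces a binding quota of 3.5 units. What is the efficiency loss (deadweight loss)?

Demand slope = (38 − 118)/(15 − 5) = −8, so P = 158 − 8Q.
Supply slope = (134 − 54)/(15 − 5) = 8, so P = 14 + 8Q.
Competitive equilibrium: 158 − 8Q = 14 + 8Q → Q* = 9, P* = 86.
At Q = 3.5: demand price = 158 − 8·3.5 = 130; supply price = 14 + 8·3.5 = 42.
ΔQ = 9 − 3.5 = 5.5; wedge = 130 − 42 = 88.
The triangle = ½ × 5.5 × 88 = 242.

242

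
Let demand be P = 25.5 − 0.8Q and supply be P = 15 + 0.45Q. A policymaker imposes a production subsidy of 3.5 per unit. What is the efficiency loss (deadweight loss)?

4.90

Competitive equilibrium: 25.5 − 0.8Q = 15 + 0.45Q → Q* = 8.4, P* = 18.78.
The subsidy lowers effective supply by 3.5: P = 11.5 + 0.45Q.
New quantity: 25.5 − 0.8Q = 11.5 + 0.45Q → Q' = 11.2.
Overproduction ΔQ = 11.2 − 8.4 = 2.8; wedge = subsidy = 3.5.
The triangle = ½ × 2.8 × 3.5 = 4.90.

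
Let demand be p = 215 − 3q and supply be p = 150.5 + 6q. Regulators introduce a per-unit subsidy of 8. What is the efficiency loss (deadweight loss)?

Competitive equilibrium: 215 − 3q = 150.5 + 6q → q* = 7.1667, p* = 193.5.
The subsidy lowers effective supply by 8: p = 142.5 + 6q.
New quantity: 215 − 3q = 142.5 + 6q → q' = 8.0556.
Overproduction Δq = 8.0556 − 7.1667 = 0.8889; wedge = subsidy = 8.
The triangle = ½ × 0.8889 × 8 = 3.56.

3.56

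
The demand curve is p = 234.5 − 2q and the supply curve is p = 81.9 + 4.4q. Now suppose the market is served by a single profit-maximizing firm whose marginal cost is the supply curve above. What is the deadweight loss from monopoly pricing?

103.13

Competitive equilibrium: 234.5 − 2q = 81.9 + 4.4q → q* = 23.8438, p* = 186.8125.
Marginal revenue: MR = 234.5 − 4q. Set MR = MC: 234.5 − 4q = 81.9 + 4.4q → q_m = 18.1667.
Price p_m = 234.5 − 2·18.1667 = 198.1666; MC(q_m) = 81.9 + 4.4·18.1667 = 161.8335.
Competitive q* = 23.8438, so Δq = 5.6771; wedge = 198.1666 − 161.8335 = 36.3331.
The triangle = ½ × 5.6771 × 36.3331 = 103.13.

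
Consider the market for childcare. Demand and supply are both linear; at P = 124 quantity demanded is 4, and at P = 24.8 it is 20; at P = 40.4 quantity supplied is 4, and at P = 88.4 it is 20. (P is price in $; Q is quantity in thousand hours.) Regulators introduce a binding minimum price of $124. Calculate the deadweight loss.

Demand slope = (24.8 − 124)/(20 − 4) = −6.2, so P = 148.8 − 6.2Q.
Supply slope = (88.4 − 40.4)/(20 − 4) = 3, so P = 28.4 + 3Q.
Competitive equilibrium: 148.8 − 6.2Q = 28.4 + 3Q → Q* = 13.08696, P* = 67.66087.
At the floor P = 124, quantity demanded = (148.8 − 124)/6.2 = 4.
Sellers' marginal cost at Q' = 4: 28.4 + 3·4 = 40.4.
ΔQ = 13.08696 − 4 = 9.08696; wedge = 124 − 40.4 = 83.6.
Deadweight loss = ½ × 9.08696 × 83.6 = $379.83 thousand.

$379.83 thousand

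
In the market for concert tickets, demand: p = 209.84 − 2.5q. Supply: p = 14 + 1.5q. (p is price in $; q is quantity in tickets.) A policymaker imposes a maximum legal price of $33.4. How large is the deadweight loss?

$2595.84

Competitive equilibrium: 209.84 − 2.5q = 14 + 1.5q → q* = 48.96, p* = 87.44.
At the ceiling p = 33.4, quantity supplied = (33.4 − 14)/1.5 = 12.93333.
Willingness to pay at q' = 12.93333: 209.84 − 2.5·12.93333 = 177.50668.
Δq = 48.96 − 12.93333 = 36.02667; wedge = 177.50668 − 33.4 = 144.10668.
The triangle = ½ × 36.02667 × 144.10668 = $2595.84.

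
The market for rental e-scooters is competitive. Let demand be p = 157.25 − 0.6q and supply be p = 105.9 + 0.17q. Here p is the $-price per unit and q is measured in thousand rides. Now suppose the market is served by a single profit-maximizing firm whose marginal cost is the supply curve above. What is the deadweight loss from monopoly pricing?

$328.41 thousand

Competitive equilibrium: 157.25 − 0.6q = 105.9 + 0.17q → q* = 66.6883, p* = 117.237.
Marginal revenue: MR = 157.25 − 1.2q. Set MR = MC: 157.25 − 1.2q = 105.9 + 0.17q → q_m = 37.4818.
Price p_m = 157.25 − 0.6·37.4818 = 134.7609; MC(q_m) = 105.9 + 0.17·37.4818 = 112.2719.
Competitive q* = 66.6883, so Δq = 29.2065; wedge = 134.7609 − 112.2719 = 22.489.
Deadweight loss = ½ × 29.2065 × 22.489 = $328.41 thousand.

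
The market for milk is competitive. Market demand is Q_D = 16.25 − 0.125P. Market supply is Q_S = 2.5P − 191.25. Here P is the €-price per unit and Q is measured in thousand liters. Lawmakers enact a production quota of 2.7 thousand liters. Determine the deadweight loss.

€56.54 thousand

In inverse form: demand P = 130 − 8Q, supply P = 76.5 + 0.4Q.
Competitive equilibrium: 130 − 8Q = 76.5 + 0.4Q → Q* = 6.369, P* = 79.0476.
At Q = 2.7: demand price = 130 − 8·2.7 = 108.4; supply price = 76.5 + 0.4·2.7 = 77.58.
ΔQ = 6.369 − 2.7 = 3.669; wedge = 108.4 − 77.58 = 30.82.
DWL = ½ × 3.669 × 30.82 = €56.54 thousand.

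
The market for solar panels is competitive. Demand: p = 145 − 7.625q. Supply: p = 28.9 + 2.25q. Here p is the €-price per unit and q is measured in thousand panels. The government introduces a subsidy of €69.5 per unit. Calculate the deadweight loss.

€244.57 thousand

Competitive equilibrium: 145 − 7.625q = 28.9 + 2.25q → q* = 11.757, p* = 55.3532.
The subsidy lowers effective supply by 69.5: p = 2.25q − 40.6.
New quantity: 145 − 7.625q = 2.25q − 40.6 → q' = 18.7949.
Overproduction Δq = 18.7949 − 11.757 = 7.0379; wedge = subsidy = 69.5.
Welfare loss = ½ × 7.0379 × 69.5 = €244.57 thousand.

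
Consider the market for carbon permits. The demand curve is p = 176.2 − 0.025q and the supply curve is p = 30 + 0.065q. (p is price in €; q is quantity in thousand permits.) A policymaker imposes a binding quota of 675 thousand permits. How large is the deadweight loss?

€40565.01 thousand

Competitive equilibrium: 176.2 − 0.025q = 30 + 0.065q → q* = 1624.4444, p* = 135.5889.
At q = 675: demand price = 176.2 − 0.025·675 = 159.325; supply price = 30 + 0.065·675 = 73.875.
Δq = 1624.4444 − 675 = 949.4444; wedge = 159.325 − 73.875 = 85.45.
Deadweight loss = ½ × 949.4444 × 85.45 = €40565.01 thousand.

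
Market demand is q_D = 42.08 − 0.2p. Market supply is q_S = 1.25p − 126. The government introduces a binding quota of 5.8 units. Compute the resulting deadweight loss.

497.41

In inverse form: demand p = 210.4 − 5q, supply p = 100.8 + 0.8q.
Competitive equilibrium: 210.4 − 5q = 100.8 + 0.8q → q* = 18.8966, p* = 115.9172.
At q = 5.8: demand price = 210.4 − 5·5.8 = 181.4; supply price = 100.8 + 0.8·5.8 = 105.44.
Δq = 18.8966 − 5.8 = 13.0966; wedge = 181.4 − 105.44 = 75.96.
Welfare loss = ½ × 13.0966 × 75.96 = 497.41.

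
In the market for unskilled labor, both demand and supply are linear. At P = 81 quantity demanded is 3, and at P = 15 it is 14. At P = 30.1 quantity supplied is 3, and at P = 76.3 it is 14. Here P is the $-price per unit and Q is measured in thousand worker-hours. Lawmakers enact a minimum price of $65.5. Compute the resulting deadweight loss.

$29.54 thousand

Demand slope = (15 − 81)/(14 − 3) = −6, so P = 99 − 6Q.
Supply slope = (76.3 − 30.1)/(14 − 3) = 4.2, so P = 17.5 + 4.2Q.
Competitive equilibrium: 99 − 6Q = 17.5 + 4.2Q → Q* = 7.9902, P* = 51.0588.
At the floor P = 65.5, quantity demanded = (99 − 65.5)/6 = 5.5833.
Sellers' marginal cost at Q' = 5.5833: 17.5 + 4.2·5.5833 = 40.9499.
ΔQ = 7.9902 − 5.5833 = 2.4069; wedge = 65.5 − 40.9499 = 24.5501.
Deadweight loss = ½ × 2.4069 × 24.5501 = $29.54 thousand.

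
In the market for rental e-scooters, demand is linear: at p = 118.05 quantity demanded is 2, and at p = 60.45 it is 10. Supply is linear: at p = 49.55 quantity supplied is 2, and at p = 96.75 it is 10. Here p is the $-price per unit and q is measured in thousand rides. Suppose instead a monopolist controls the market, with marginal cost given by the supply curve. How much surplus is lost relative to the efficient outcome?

Demand slope = (60.45 − 118.05)/(10 − 2) = −7.2, so p = 132.45 − 7.2q.
Supply slope = (96.75 − 49.55)/(10 − 2) = 5.9, so p = 37.75 + 5.9q.
Competitive equilibrium: 132.45 − 7.2q = 37.75 + 5.9q → q* = 7.229, p* = 80.4011.
Marginal revenue: MR = 132.45 − 14.4q. Set MR = MC: 132.45 − 14.4q = 37.75 + 5.9q → q_m = 4.665.
Price p_m = 132.45 − 7.2·4.665 = 98.862; MC(q_m) = 37.75 + 5.9·4.665 = 65.2735.
Competitive q* = 7.229, so Δq = 2.564; wedge = 98.862 − 65.2735 = 33.5885.
DWL = ½ × 2.564 × 33.5885 = $43.06 thousand.

$43.06 thousand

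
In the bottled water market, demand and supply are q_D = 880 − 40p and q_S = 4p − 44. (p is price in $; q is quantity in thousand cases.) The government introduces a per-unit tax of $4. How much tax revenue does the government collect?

In inverse form: demand p = 22 − 0.025q, supply p = 11 + 0.25q.
Competitive equilibrium: 22 − 0.025q = 11 + 0.25q → q* = 40, p* = 21.
With the tax, the buyer price exceeds the seller price by 4: (22 − 0.025q) − (11 + 0.25q) = 4 → q' = 25.4545.
Tax revenue = 4 × 25.4545 = $101.82 thousand.

$101.82 thousand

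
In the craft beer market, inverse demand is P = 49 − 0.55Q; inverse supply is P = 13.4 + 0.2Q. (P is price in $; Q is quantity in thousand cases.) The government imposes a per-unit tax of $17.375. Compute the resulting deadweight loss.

Competitive equilibrium: 49 − 0.55Q = 13.4 + 0.2Q → Q* = 47.4667, P* = 22.8933.
With the tax, the buyer price exceeds the seller price by 17.375: (49 − 0.55Q) − (13.4 + 0.2Q) = 17.375 → Q' = 24.3.
ΔQ = 47.4667 − 24.3 = 23.1667; the wedge equals the tax, 17.375.
DWL = ½ × 23.1667 × 17.375 = $201.26 thousand.

$201.26 thousand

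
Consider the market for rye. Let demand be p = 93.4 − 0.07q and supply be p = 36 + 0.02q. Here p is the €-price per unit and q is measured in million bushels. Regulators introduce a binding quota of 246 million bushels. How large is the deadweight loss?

Competitive equilibrium: 93.4 − 0.07q = 36 + 0.02q → q* = 637.7778, p* = 48.7556.
At q = 246: demand price = 93.4 − 0.07·246 = 76.18; supply price = 36 + 0.02·246 = 40.92.
Δq = 637.7778 − 246 = 391.7778; wedge = 76.18 − 40.92 = 35.26.
The triangle = ½ × 391.7778 × 35.26 = €6907.04 million.

€6907.04 million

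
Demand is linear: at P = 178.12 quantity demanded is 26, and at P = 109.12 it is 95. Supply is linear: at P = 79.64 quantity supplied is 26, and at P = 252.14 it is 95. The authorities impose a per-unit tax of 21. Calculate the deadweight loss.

Demand slope = (109.12 − 178.12)/(95 − 26) = −1, so P = 204.12 − Q.
Supply slope = (252.14 − 79.64)/(95 − 26) = 2.5, so P = 14.64 + 2.5Q.
Competitive equilibrium: 204.12 − Q = 14.64 + 2.5Q → Q* = 54.1371, P* = 149.9829.
With the tax, the buyer price exceeds the seller price by 21: (204.12 − Q) − (14.64 + 2.5Q) = 21 → Q' = 48.1371.
ΔQ = 54.1371 − 48.1371 = 6; the wedge equals the tax, 21.
DWL = ½ × 6 × 21 = 63.

63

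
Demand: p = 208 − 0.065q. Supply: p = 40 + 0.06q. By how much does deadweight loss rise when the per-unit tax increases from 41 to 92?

Competitive equilibrium: 208 − 0.065q = 40 + 0.06q → q* = 1344, p* = 120.64.
For a per-unit tax t: Δq = t/0.125, so DWL = ½·t·(t/0.125) = t²/0.25.
At t = 41: DWL = 6724. At t = 92: DWL = 33856.
Increase = 33856 − 6724 = 27132.

27132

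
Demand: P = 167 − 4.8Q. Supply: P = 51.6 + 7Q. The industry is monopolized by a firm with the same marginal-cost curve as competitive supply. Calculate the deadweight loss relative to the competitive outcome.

47.18

Competitive equilibrium: 167 − 4.8Q = 51.6 + 7Q → Q* = 9.7797, P* = 120.0576.
Marginal revenue: MR = 167 − 9.6Q. Set MR = MC: 167 − 9.6Q = 51.6 + 7Q → Q_m = 6.9518.
Price P_m = 167 − 4.8·6.9518 = 133.6314; MC(Q_m) = 51.6 + 7·6.9518 = 100.2626.
Competitive Q* = 9.7797, so ΔQ = 2.8279; wedge = 133.6314 − 100.2626 = 33.3688.
DWL = ½ × 2.8279 × 33.3688 = 47.18.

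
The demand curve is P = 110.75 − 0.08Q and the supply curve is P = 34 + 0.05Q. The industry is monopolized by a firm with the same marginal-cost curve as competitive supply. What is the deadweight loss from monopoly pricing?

3287.95

Competitive equilibrium: 110.75 − 0.08Q = 34 + 0.05Q → Q* = 590.3846, P* = 63.5192.
Marginal revenue: MR = 110.75 − 0.16Q. Set MR = MC: 110.75 − 0.16Q = 34 + 0.05Q → Q_m = 365.4762.
Price P_m = 110.75 − 0.08·365.4762 = 81.5119; MC(Q_m) = 34 + 0.05·365.4762 = 52.2738.
Competitive Q* = 590.3846, so ΔQ = 224.9084; wedge = 81.5119 − 52.2738 = 29.2381.
The triangle = ½ × 224.9084 × 29.2381 = 3287.95.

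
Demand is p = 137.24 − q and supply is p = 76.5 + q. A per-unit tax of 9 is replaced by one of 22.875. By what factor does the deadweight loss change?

6.460

Competitive equilibrium: 137.24 − q = 76.5 + q → q* = 30.37, p* = 106.87.
For a per-unit tax t: Δq = t/2, so DWL = ½·t·(t/2) = t²/4.
At t = 9: DWL = 20.25. At t = 22.875: DWL = 130.816.
Ratio = (22.875/9)² = 6.460.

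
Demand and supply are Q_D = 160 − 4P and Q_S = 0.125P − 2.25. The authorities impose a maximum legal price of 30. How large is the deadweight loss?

5.61

In inverse form: demand P = 40 − 0.25Q, supply P = 18 + 8Q.
Competitive equilibrium: 40 − 0.25Q = 18 + 8Q → Q* = 2.6667, P* = 39.3333.
At the ceiling P = 30, quantity supplied = (30 − 18)/8 = 1.5.
Willingness to pay at Q' = 1.5: 40 − 0.25·1.5 = 39.625.
ΔQ = 2.6667 − 1.5 = 1.1667; wedge = 39.625 − 30 = 9.625.
Deadweight loss = ½ × 1.1667 × 9.625 = 5.61.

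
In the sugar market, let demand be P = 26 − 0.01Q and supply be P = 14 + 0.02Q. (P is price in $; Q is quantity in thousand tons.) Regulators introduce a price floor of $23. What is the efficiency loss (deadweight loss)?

Competitive equilibrium: 26 − 0.01Q = 14 + 0.02Q → Q* = 400, P* = 22.
At the floor P = 23, quantity demanded = (26 − 23)/0.01 = 300.
Sellers' marginal cost at Q' = 300: 14 + 0.02·300 = 20.
ΔQ = 400 − 300 = 100; wedge = 23 − 20 = 3.
Deadweight loss = ½ × 100 × 3 = $150 thousand.

$150 thousand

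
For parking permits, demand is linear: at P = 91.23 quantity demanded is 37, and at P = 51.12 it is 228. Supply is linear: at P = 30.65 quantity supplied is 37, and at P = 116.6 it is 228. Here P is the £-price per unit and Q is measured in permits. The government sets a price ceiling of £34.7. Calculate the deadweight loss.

Demand slope = (51.12 − 91.23)/(228 − 37) = −0.21, so P = 99 − 0.21Q.
Supply slope = (116.6 − 30.65)/(228 − 37) = 0.45, so P = 14 + 0.45Q.
Competitive equilibrium: 99 − 0.21Q = 14 + 0.45Q → Q* = 128.78788, P* = 71.95455.
At the ceiling P = 34.7, quantity supplied = (34.7 − 14)/0.45 = 46.
Willingness to pay at Q' = 46: 99 − 0.21·46 = 89.34.
ΔQ = 128.78788 − 46 = 82.78788; wedge = 89.34 − 34.7 = 54.64.
Welfare loss = ½ × 82.78788 × 54.64 = £2261.76.

£2261.76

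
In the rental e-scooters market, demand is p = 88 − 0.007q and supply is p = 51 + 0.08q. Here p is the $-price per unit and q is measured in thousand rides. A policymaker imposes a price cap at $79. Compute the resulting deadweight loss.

$246.57 thousand

Competitive equilibrium: 88 − 0.007q = 51 + 0.08q → q* = 425.2874, p* = 85.023.
At the ceiling p = 79, quantity supplied = (79 − 51)/0.08 = 350.
Willingness to pay at q' = 350: 88 − 0.007·350 = 85.55.
Δq = 425.2874 − 350 = 75.2874; wedge = 85.55 − 79 = 6.55.
Welfare loss = ½ × 75.2874 × 6.55 = $246.57 thousand.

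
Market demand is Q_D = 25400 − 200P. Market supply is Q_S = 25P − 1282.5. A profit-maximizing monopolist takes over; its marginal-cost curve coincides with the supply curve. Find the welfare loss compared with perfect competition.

In inverse form: demand P = 127 − 0.005Q, supply P = 51.3 + 0.04Q.
Competitive equilibrium: 127 − 0.005Q = 51.3 + 0.04Q → Q* = 1682.2222, P* = 118.5889.
Marginal revenue: MR = 127 − 0.01Q. Set MR = MC: 127 − 0.01Q = 51.3 + 0.04Q → Q_m = 1514.
Price P_m = 127 − 0.005·1514 = 119.43; MC(Q_m) = 51.3 + 0.04·1514 = 111.86.
Competitive Q* = 1682.2222, so ΔQ = 168.2222; wedge = 119.43 − 111.86 = 7.57.
Deadweight loss = ½ × 168.2222 × 7.57 = 636.72.

636.72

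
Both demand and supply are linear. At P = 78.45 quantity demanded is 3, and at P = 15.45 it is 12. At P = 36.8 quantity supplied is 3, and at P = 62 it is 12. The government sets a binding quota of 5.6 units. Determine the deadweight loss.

13.34

Demand slope = (15.45 − 78.45)/(12 − 3) = −7, so P = 99.45 − 7Q.
Supply slope = (62 − 36.8)/(12 − 3) = 2.8, so P = 28.4 + 2.8Q.
Competitive equilibrium: 99.45 − 7Q = 28.4 + 2.8Q → Q* = 7.25, P* = 48.7.
At Q = 5.6: demand price = 99.45 − 7·5.6 = 60.25; supply price = 28.4 + 2.8·5.6 = 44.08.
ΔQ = 7.25 − 5.6 = 1.65; wedge = 60.25 − 44.08 = 16.17.
DWL = ½ × 1.65 × 16.17 = 13.34.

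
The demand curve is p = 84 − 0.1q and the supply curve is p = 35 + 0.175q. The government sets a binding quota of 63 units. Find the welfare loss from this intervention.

1824.19

Competitive equilibrium: 84 − 0.1q = 35 + 0.175q → q* = 178.1818, p* = 66.1818.
At q = 63: demand price = 84 − 0.1·63 = 77.7; supply price = 35 + 0.175·63 = 46.025.
Δq = 178.1818 − 63 = 115.1818; wedge = 77.7 − 46.025 = 31.675.
The triangle = ½ × 115.1818 × 31.675 = 1824.19.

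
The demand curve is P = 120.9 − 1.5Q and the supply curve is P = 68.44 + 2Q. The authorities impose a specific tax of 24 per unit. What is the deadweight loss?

82.29

Competitive equilibrium: 120.9 − 1.5Q = 68.44 + 2Q → Q* = 14.9886, P* = 98.4171.
With the tax, the buyer price exceeds the seller price by 24: (120.9 − 1.5Q) − (68.44 + 2Q) = 24 → Q' = 8.1314.
ΔQ = 14.9886 − 8.1314 = 6.8572; the wedge equals the tax, 24.
Deadweight loss = ½ × 6.8572 × 24 = 82.29.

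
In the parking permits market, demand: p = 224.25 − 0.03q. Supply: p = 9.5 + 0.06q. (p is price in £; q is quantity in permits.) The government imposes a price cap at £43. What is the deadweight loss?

£150334.72

Competitive equilibrium: 224.25 − 0.03q = 9.5 + 0.06q → q* = 2386.1111, p* = 152.6667.
At the ceiling p = 43, quantity supplied = (43 − 9.5)/0.06 = 558.3333.
Willingness to pay at q' = 558.3333: 224.25 − 0.03·558.3333 = 207.5.
Δq = 2386.1111 − 558.3333 = 1827.7778; wedge = 207.5 − 43 = 164.5.
Deadweight loss = ½ × 1827.7778 × 164.5 = £150334.72.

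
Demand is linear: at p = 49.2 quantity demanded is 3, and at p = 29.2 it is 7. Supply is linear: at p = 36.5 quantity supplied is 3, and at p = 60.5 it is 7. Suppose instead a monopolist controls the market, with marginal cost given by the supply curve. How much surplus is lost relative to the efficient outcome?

9.27

Demand slope = (29.2 − 49.2)/(7 − 3) = −5, so p = 64.2 − 5q.
Supply slope = (60.5 − 36.5)/(7 − 3) = 6, so p = 18.5 + 6q.
Competitive equilibrium: 64.2 − 5q = 18.5 + 6q → q* = 4.1545, p* = 43.4273.
Marginal revenue: MR = 64.2 − 10q. Set MR = MC: 64.2 − 10q = 18.5 + 6q → q_m = 2.8563.
Price p_m = 64.2 − 5·2.8563 = 49.9185; MC(q_m) = 18.5 + 6·2.8563 = 35.6378.
Competitive q* = 4.1545, so Δq = 1.2982; wedge = 49.9185 − 35.6378 = 14.2807.
Welfare loss = ½ × 1.2982 × 14.2807 = 9.27.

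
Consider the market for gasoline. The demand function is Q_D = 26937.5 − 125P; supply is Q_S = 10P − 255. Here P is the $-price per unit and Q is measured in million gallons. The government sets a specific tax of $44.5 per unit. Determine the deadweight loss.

In inverse form: demand P = 215.5 − 0.008Q, supply P = 25.5 + 0.1Q.
Competitive equilibrium: 215.5 − 0.008Q = 25.5 + 0.1Q → Q* = 1759.25926, P* = 201.42593.
With the tax, the buyer price exceeds the seller price by 44.5: (215.5 − 0.008Q) − (25.5 + 0.1Q) = 44.5 → Q' = 1347.22222.
ΔQ = 1759.25926 − 1347.22222 = 412.03704; the wedge equals the tax, 44.5.
The triangle = ½ × 412.03704 × 44.5 = $9167.82 million.

$9167.82 million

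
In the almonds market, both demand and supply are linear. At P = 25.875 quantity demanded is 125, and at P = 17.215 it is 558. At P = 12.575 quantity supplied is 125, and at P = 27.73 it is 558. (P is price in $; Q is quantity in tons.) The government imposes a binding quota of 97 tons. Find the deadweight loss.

$2002.05

Demand slope = (17.215 − 25.875)/(558 − 125) = −0.02, so P = 28.375 − 0.02Q.
Supply slope = (27.73 − 12.575)/(558 − 125) = 0.035, so P = 8.2 + 0.035Q.
Competitive equilibrium: 28.375 − 0.02Q = 8.2 + 0.035Q → Q* = 366.8182, P* = 21.0386.
At Q = 97: demand price = 28.375 − 0.02·97 = 26.435; supply price = 8.2 + 0.035·97 = 11.595.
ΔQ = 366.8182 − 97 = 269.8182; wedge = 26.435 − 11.595 = 14.84.
Deadweight loss = ½ × 269.8182 × 14.84 = $2002.05.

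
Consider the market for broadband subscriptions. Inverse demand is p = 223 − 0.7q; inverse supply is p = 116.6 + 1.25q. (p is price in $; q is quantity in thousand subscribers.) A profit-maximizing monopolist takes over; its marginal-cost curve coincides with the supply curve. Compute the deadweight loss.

Competitive equilibrium: 223 − 0.7q = 116.6 + 1.25q → q* = 54.5641, p* = 184.8051.
Marginal revenue: MR = 223 − 1.4q. Set MR = MC: 223 − 1.4q = 116.6 + 1.25q → q_m = 40.1509.
Price p_m = 223 − 0.7·40.1509 = 194.8944; MC(q_m) = 116.6 + 1.25·40.1509 = 166.7886.
Competitive q* = 54.5641, so Δq = 14.4132; wedge = 194.8944 − 166.7886 = 28.1058.
The triangle = ½ × 14.4132 × 28.1058 = $202.55 thousand.

$202.55 thousand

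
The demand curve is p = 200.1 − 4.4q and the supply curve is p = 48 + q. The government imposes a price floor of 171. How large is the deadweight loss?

Competitive equilibrium: 200.1 − 4.4q = 48 + q → q* = 28.1667, p* = 76.1667.
At the floor p = 171, quantity demanded = (200.1 − 171)/4.4 = 6.6136.
Sellers' marginal cost at q' = 6.6136: 48 + 1·6.6136 = 54.6136.
Δq = 28.1667 − 6.6136 = 21.5531; wedge = 171 − 54.6136 = 116.3864.
Welfare loss = ½ × 21.5531 × 116.3864 = 1254.24.

1254.24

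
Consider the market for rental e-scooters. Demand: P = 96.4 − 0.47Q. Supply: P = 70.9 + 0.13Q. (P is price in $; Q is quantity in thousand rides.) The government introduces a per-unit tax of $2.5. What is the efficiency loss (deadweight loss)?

Competitive equilibrium: 96.4 − 0.47Q = 70.9 + 0.13Q → Q* = 42.5, P* = 76.425.
With the tax, the buyer price exceeds the seller price by 2.5: (96.4 − 0.47Q) − (70.9 + 0.13Q) = 2.5 → Q' = 38.3333.
ΔQ = 42.5 − 38.3333 = 4.1667; the wedge equals the tax, 2.5.
Welfare loss = ½ × 4.1667 × 2.5 = $5.21 thousand.

$5.21 thousand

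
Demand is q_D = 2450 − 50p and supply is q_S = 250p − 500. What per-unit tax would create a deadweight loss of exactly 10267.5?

22.2

In inverse form: demand p = 49 − 0.02q, supply p = 2 + 0.004q.
Competitive equilibrium: 49 − 0.02q = 2 + 0.004q → q* = 1958.3333, p* = 9.8333.
A tax t gives Δq = t/0.024 and wedge t, so DWL = t²/0.048.
t²/0.048 = 10267.5 → t² = 492.84 → t = 22.2.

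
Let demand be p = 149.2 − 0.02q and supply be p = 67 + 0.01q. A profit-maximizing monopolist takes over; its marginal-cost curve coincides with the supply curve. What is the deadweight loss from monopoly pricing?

18018.24

Competitive equilibrium: 149.2 − 0.02q = 67 + 0.01q → q* = 2740, p* = 94.4.
Marginal revenue: MR = 149.2 − 0.04q. Set MR = MC: 149.2 − 0.04q = 67 + 0.01q → q_m = 1644.
Price p_m = 149.2 − 0.02·1644 = 116.32; MC(q_m) = 67 + 0.01·1644 = 83.44.
Competitive q* = 2740, so Δq = 1096; wedge = 116.32 − 83.44 = 32.88.
DWL = ½ × 1096 × 32.88 = 18018.24.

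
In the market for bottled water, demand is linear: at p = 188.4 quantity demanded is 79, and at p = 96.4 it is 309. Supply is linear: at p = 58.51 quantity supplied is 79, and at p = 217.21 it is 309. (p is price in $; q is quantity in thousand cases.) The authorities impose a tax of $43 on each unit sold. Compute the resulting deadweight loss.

$848.17 thousand

Demand slope = (96.4 − 188.4)/(309 − 79) = −0.4, so p = 220 − 0.4q.
Supply slope = (217.21 − 58.51)/(309 − 79) = 0.69, so p = 4 + 0.69q.
Competitive equilibrium: 220 − 0.4q = 4 + 0.69q → q* = 198.16514, p* = 140.73394.
With the tax, the buyer price exceeds the seller price by 43: (220 − 0.4q) − (4 + 0.69q) = 43 → q' = 158.7156.
Δq = 198.16514 − 158.7156 = 39.44954; the wedge equals the tax, 43.
DWL = ½ × 39.44954 × 43 = $848.17 thousand.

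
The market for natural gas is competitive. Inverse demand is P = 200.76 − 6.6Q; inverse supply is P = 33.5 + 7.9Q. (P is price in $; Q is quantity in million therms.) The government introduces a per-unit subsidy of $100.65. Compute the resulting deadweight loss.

$349.32 million

Competitive equilibrium: 200.76 − 6.6Q = 33.5 + 7.9Q → Q* = 11.53517, P* = 124.62786.
The subsidy lowers effective supply by 100.65: P = 7.9Q − 67.15.
New quantity: 200.76 − 6.6Q = 7.9Q − 67.15 → Q' = 18.47655.
Overproduction ΔQ = 18.47655 − 11.53517 = 6.94138; wedge = subsidy = 100.65.
Welfare loss = ½ × 6.94138 × 100.65 = $349.32 million.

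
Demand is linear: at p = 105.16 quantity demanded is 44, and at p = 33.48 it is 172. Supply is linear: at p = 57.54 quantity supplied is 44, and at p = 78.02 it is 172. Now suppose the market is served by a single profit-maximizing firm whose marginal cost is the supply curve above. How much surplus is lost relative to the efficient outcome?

835.87

Demand slope = (33.48 − 105.16)/(172 − 44) = −0.56, so p = 129.8 − 0.56q.
Supply slope = (78.02 − 57.54)/(172 − 44) = 0.16, so p = 50.5 + 0.16q.
Competitive equilibrium: 129.8 − 0.56q = 50.5 + 0.16q → q* = 110.1389, p* = 68.1222.
Marginal revenue: MR = 129.8 − 1.12q. Set MR = MC: 129.8 − 1.12q = 50.5 + 0.16q → q_m = 61.9531.
Price p_m = 129.8 − 0.56·61.9531 = 95.1063; MC(q_m) = 50.5 + 0.16·61.9531 = 60.4125.
Competitive q* = 110.1389, so Δq = 48.1858; wedge = 95.1063 − 60.4125 = 34.6938.
Deadweight loss = ½ × 48.1858 × 34.6938 = 835.87.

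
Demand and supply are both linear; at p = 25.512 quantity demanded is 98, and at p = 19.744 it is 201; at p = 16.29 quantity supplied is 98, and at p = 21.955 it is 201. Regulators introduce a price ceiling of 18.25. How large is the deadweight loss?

124.93

Demand slope = (19.744 − 25.512)/(201 − 98) = −0.056, so p = 31 − 0.056q.
Supply slope = (21.955 − 16.29)/(201 − 98) = 0.055, so p = 10.9 + 0.055q.
Competitive equilibrium: 31 − 0.056q = 10.9 + 0.055q → q* = 181.0811, p* = 20.8595.
At the ceiling p = 18.25, quantity supplied = (18.25 − 10.9)/0.055 = 133.6364.
Willingness to pay at q' = 133.6364: 31 − 0.056·133.6364 = 23.5164.
Δq = 181.0811 − 133.6364 = 47.4447; wedge = 23.5164 − 18.25 = 5.2664.
Deadweight loss = ½ × 47.4447 × 5.2664 = 124.93.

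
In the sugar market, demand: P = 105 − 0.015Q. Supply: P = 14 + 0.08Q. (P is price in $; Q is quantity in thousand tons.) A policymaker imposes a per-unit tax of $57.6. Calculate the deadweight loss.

$17461.89 thousand

Competitive equilibrium: 105 − 0.015Q = 14 + 0.08Q → Q* = 957.89474, P* = 90.63158.
With the tax, the buyer price exceeds the seller price by 57.6: (105 − 0.015Q) − (14 + 0.08Q) = 57.6 → Q' = 351.57895.
ΔQ = 957.89474 − 351.57895 = 606.31579; the wedge equals the tax, 57.6.
The triangle = ½ × 606.31579 × 57.6 = $17461.89 thousand.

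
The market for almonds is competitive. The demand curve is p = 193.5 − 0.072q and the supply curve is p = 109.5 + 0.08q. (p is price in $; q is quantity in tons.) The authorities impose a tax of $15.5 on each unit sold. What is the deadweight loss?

$790.30

Competitive equilibrium: 193.5 − 0.072q = 109.5 + 0.08q → q* = 552.6316, p* = 153.7105.
With the tax, the buyer price exceeds the seller price by 15.5: (193.5 − 0.072q) − (109.5 + 0.08q) = 15.5 → q' = 450.6579.
Δq = 552.6316 − 450.6579 = 101.9737; the wedge equals the tax, 15.5.
DWL = ½ × 101.9737 × 15.5 = $790.30.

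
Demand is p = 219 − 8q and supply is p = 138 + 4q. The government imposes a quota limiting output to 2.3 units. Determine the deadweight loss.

Competitive equilibrium: 219 − 8q = 138 + 4q → q* = 6.75, p* = 165.
At q = 2.3: demand price = 219 − 8·2.3 = 200.6; supply price = 138 + 4·2.3 = 147.2.
Δq = 6.75 − 2.3 = 4.45; wedge = 200.6 − 147.2 = 53.4.
DWL = ½ × 4.45 × 53.4 = 118.815.

118.815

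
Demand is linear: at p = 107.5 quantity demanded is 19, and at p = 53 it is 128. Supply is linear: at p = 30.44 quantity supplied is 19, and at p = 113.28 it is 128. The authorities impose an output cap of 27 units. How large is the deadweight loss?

Demand slope = (53 − 107.5)/(128 − 19) = −0.5, so p = 117 − 0.5q.
Supply slope = (113.28 − 30.44)/(128 − 19) = 0.76, so p = 16 + 0.76q.
Competitive equilibrium: 117 − 0.5q = 16 + 0.76q → q* = 80.15873, p* = 76.92063.
At q = 27: demand price = 117 − 0.5·27 = 103.5; supply price = 16 + 0.76·27 = 36.52.
Δq = 80.15873 − 27 = 53.15873; wedge = 103.5 − 36.52 = 66.98.
DWL = ½ × 53.15873 × 66.98 = 1780.29.

1780.29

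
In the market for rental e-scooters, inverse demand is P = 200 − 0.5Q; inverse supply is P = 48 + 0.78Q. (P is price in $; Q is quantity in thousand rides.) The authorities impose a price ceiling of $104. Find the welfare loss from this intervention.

$1411.06 thousand

Competitive equilibrium: 200 − 0.5Q = 48 + 0.78Q → Q* = 118.75, P* = 140.625.
At the ceiling P = 104, quantity supplied = (104 − 48)/0.78 = 71.7949.
Willingness to pay at Q' = 71.7949: 200 − 0.5·71.7949 = 164.1026.
ΔQ = 118.75 − 71.7949 = 46.9551; wedge = 164.1026 − 104 = 60.1026.
Welfare loss = ½ × 46.9551 × 60.1026 = $1411.06 thousand.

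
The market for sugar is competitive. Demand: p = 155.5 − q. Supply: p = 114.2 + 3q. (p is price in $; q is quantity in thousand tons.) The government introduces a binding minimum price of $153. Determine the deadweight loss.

$122.46 thousand

Competitive equilibrium: 155.5 − q = 114.2 + 3q → q* = 10.325, p* = 145.175.
At the floor p = 153, quantity demanded = (155.5 − 153)/1 = 2.5.
Sellers' marginal cost at q' = 2.5: 114.2 + 3·2.5 = 121.7.
Δq = 10.325 − 2.5 = 7.825; wedge = 153 − 121.7 = 31.3.
DWL = ½ × 7.825 × 31.3 = $122.46 thousand.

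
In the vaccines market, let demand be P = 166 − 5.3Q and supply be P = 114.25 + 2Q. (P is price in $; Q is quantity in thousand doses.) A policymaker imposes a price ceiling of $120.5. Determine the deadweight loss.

Competitive equilibrium: 166 − 5.3Q = 114.25 + 2Q → Q* = 7.089, P* = 128.4281.
At the ceiling P = 120.5, quantity supplied = (120.5 − 114.25)/2 = 3.125.
Willingness to pay at Q' = 3.125: 166 − 5.3·3.125 = 149.4375.
ΔQ = 7.089 − 3.125 = 3.964; wedge = 149.4375 − 120.5 = 28.9375.
Deadweight loss = ½ × 3.964 × 28.9375 = $57.35 thousand.

$57.35 thousand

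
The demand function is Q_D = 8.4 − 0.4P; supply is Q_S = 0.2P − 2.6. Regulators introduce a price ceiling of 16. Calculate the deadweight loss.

0.82

In inverse form: demand P = 21 − 2.5Q, supply P = 13 + 5Q.
Competitive equilibrium: 21 − 2.5Q = 13 + 5Q → Q* = 1.0667, P* = 18.3333.
At the ceiling P = 16, quantity supplied = (16 − 13)/5 = 0.6.
Willingness to pay at Q' = 0.6: 21 − 2.5·0.6 = 19.5.
ΔQ = 1.0667 − 0.6 = 0.4667; wedge = 19.5 − 16 = 3.5.
Deadweight loss = ½ × 0.4667 × 3.5 = 0.82.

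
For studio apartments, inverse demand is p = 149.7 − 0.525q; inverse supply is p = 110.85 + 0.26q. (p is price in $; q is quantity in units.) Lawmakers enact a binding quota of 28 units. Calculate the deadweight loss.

Competitive equilibrium: 149.7 − 0.525q = 110.85 + 0.26q → q* = 49.4904, p* = 123.7175.
At q = 28: demand price = 149.7 − 0.525·28 = 135; supply price = 110.85 + 0.26·28 = 118.13.
Δq = 49.4904 − 28 = 21.4904; wedge = 135 − 118.13 = 16.87.
Welfare loss = ½ × 21.4904 × 16.87 = $181.27.

$181.27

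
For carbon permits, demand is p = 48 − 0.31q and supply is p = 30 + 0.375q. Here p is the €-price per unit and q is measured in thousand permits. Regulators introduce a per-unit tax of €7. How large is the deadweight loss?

Competitive equilibrium: 48 − 0.31q = 30 + 0.375q → q* = 26.2774, p* = 39.854.
With the tax, the buyer price exceeds the seller price by 7: (48 − 0.31q) − (30 + 0.375q) = 7 → q' = 16.0584.
Δq = 26.2774 − 16.0584 = 10.219; the wedge equals the tax, 7.
Deadweight loss = ½ × 10.219 × 7 = €35.77 thousand.

€35.77 thousand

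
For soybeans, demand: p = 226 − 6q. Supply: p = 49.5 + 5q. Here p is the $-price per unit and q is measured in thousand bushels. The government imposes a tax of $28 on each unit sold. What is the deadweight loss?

Competitive equilibrium: 226 − 6q = 49.5 + 5q → q* = 16.0455, p* = 129.7273.
With the tax, the buyer price exceeds the seller price by 28: (226 − 6q) − (49.5 + 5q) = 28 → q' = 13.5.
Δq = 16.0455 − 13.5 = 2.5455; the wedge equals the tax, 28.
DWL = ½ × 2.5455 × 28 = $35.64 thousand.

$35.64 thousand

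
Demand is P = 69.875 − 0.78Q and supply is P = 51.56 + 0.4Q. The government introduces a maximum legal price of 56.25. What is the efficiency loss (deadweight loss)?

Competitive equilibrium: 69.875 − 0.78Q = 51.56 + 0.4Q → Q* = 15.5212, P* = 57.7685.
At the ceiling P = 56.25, quantity supplied = (56.25 − 51.56)/0.4 = 11.725.
Willingness to pay at Q' = 11.725: 69.875 − 0.78·11.725 = 60.7295.
ΔQ = 15.5212 − 11.725 = 3.7962; wedge = 60.7295 − 56.25 = 4.4795.
The triangle = ½ × 3.7962 × 4.4795 = 8.50.

8.50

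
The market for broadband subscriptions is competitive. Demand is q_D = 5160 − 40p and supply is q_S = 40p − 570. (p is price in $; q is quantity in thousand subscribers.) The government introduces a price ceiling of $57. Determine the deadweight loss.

In inverse form: demand p = 129 − 0.025q, supply p = 14.25 + 0.025q.
Competitive equilibrium: 129 − 0.025q = 14.25 + 0.025q → q* = 2295, p* = 71.625.
At the ceiling p = 57, quantity supplied = (57 − 14.25)/0.025 = 1710.
Willingness to pay at q' = 1710: 129 − 0.025·1710 = 86.25.
Δq = 2295 − 1710 = 585; wedge = 86.25 − 57 = 29.25.
DWL = ½ × 585 × 29.25 = $8555.625 thousand.

$8555.625 thousand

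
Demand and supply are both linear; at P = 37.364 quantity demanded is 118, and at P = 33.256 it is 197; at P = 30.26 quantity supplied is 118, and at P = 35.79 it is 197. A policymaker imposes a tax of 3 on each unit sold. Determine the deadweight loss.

36.89

Demand slope = (33.256 − 37.364)/(197 − 118) = −0.052, so P = 43.5 − 0.052Q.
Supply slope = (35.79 − 30.26)/(197 − 118) = 0.07, so P = 22 + 0.07Q.
Competitive equilibrium: 43.5 − 0.052Q = 22 + 0.07Q → Q* = 176.2295, P* = 34.3361.
With the tax, the buyer price exceeds the seller price by 3: (43.5 − 0.052Q) − (22 + 0.07Q) = 3 → Q' = 151.6393.
ΔQ = 176.2295 − 151.6393 = 24.5902; the wedge equals the tax, 3.
The triangle = ½ × 24.5902 × 3 = 36.89.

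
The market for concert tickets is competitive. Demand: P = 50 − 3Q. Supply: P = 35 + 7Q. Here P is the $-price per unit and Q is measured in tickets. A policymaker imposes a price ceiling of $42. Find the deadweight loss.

$1.25

Competitive equilibrium: 50 − 3Q = 35 + 7Q → Q* = 1.5, P* = 45.5.
At the ceiling P = 42, quantity supplied = (42 − 35)/7 = 1.
Willingness to pay at Q' = 1: 50 − 3·1 = 47.
ΔQ = 1.5 − 1 = 0.5; wedge = 47 − 42 = 5.
Deadweight loss = ½ × 0.5 × 5 = $1.25.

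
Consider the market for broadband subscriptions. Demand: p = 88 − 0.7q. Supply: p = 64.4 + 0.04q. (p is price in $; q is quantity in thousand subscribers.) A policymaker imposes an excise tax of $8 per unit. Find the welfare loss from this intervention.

Competitive equilibrium: 88 − 0.7q = 64.4 + 0.04q → q* = 31.8919, p* = 65.6757.
With the tax, the buyer price exceeds the seller price by 8: (88 − 0.7q) − (64.4 + 0.04q) = 8 → q' = 21.0811.
Δq = 31.8919 − 21.0811 = 10.8108; the wedge equals the tax, 8.
The triangle = ½ × 10.8108 × 8 = $43.24 thousand.

$43.24 thousand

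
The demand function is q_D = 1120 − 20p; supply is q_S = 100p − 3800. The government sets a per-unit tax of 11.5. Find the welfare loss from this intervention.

1102.08

In inverse form: demand p = 56 − 0.05q, supply p = 38 + 0.01q.
Competitive equilibrium: 56 − 0.05q = 38 + 0.01q → q* = 300, p* = 41.
With the tax, the buyer price exceeds the seller price by 11.5: (56 − 0.05q) − (38 + 0.01q) = 11.5 → q' = 108.3333.
Δq = 300 − 108.3333 = 191.6667; the wedge equals the tax, 11.5.
DWL = ½ × 191.6667 × 11.5 = 1102.08.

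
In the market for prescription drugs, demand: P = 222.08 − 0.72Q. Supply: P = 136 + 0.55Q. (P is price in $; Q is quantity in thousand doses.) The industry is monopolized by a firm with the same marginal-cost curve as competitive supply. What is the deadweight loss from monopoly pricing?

Competitive equilibrium: 222.08 − 0.72Q = 136 + 0.55Q → Q* = 67.7795, P* = 173.2787.
Marginal revenue: MR = 222.08 − 1.44Q. Set MR = MC: 222.08 − 1.44Q = 136 + 0.55Q → Q_m = 43.2563.
Price P_m = 222.08 − 0.72·43.2563 = 190.9355; MC(Q_m) = 136 + 0.55·43.2563 = 159.791.
Competitive Q* = 67.7795, so ΔQ = 24.5232; wedge = 190.9355 − 159.791 = 31.1445.
Deadweight loss = ½ × 24.5232 × 31.1445 = $381.88 thousand.

$381.88 thousand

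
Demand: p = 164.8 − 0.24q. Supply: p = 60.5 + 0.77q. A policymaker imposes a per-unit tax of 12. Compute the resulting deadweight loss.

71.29

Competitive equilibrium: 164.8 − 0.24q = 60.5 + 0.77q → q* = 103.2673, p* = 140.0158.
With the tax, the buyer price exceeds the seller price by 12: (164.8 − 0.24q) − (60.5 + 0.77q) = 12 → q' = 91.3861.
Δq = 103.2673 − 91.3861 = 11.8812; the wedge equals the tax, 12.
DWL = ½ × 11.8812 × 12 = 71.29.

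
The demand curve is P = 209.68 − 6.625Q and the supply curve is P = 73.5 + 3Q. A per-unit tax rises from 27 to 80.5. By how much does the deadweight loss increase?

Competitive equilibrium: 209.68 − 6.625Q = 73.5 + 3Q → Q* = 14.1486, P* = 115.9457.
For a per-unit tax t: ΔQ = t/9.625, so DWL = ½·t·(t/9.625) = t²/19.25.
At t = 27: DWL = 37.87. At t = 80.5: DWL = 336.636.
Increase = 336.636 − 37.87 = 298.77.

298.77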